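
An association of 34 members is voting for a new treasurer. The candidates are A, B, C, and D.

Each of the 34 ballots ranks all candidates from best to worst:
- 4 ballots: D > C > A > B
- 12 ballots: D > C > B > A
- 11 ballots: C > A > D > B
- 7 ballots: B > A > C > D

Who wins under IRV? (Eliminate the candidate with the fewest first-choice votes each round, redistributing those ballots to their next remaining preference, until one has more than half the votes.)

C

Round 1: A 0, B 7, C 11, D 16. A eliminated.
Round 2: B 7, C 11, D 16. B eliminated.
Round 3: C 18, D 16. C has a majority (≥18).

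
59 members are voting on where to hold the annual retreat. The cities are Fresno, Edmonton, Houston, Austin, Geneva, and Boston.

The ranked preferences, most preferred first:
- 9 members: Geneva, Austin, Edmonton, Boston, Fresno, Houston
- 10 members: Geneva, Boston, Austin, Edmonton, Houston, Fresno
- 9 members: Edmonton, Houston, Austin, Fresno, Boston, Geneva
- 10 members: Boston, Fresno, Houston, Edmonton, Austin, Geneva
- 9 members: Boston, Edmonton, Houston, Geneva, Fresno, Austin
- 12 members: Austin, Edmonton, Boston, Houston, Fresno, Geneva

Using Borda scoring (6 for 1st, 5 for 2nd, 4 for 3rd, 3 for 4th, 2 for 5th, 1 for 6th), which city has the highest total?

Boston

Fresno: 9×2 + 10×1 + 9×3 + 10×5 + 9×2 + 12×2 = 147
Edmonton: 9×4 + 10×3 + 9×6 + 10×3 + 9×5 + 12×5 = 255
Houston: 9×1 + 10×2 + 9×5 + 10×4 + 9×4 + 12×3 = 186
Austin: 9×5 + 10×4 + 9×4 + 10×2 + 9×1 + 12×6 = 222
Geneva: 9×6 + 10×6 + 9×1 + 10×1 + 9×3 + 12×1 = 172
Boston: 9×3 + 10×5 + 9×2 + 10×6 + 9×6 + 12×4 = 257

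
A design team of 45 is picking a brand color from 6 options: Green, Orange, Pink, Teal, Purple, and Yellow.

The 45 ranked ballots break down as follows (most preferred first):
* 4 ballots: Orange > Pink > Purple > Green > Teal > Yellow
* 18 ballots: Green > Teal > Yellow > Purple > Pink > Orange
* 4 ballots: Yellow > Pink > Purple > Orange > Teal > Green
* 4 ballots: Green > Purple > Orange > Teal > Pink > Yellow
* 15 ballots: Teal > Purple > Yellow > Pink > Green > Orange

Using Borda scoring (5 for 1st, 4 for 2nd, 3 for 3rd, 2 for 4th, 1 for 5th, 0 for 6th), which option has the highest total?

Teal

Green: 4×2 + 18×5 + 4×0 + 4×5 + 15×1 = 133
Orange: 4×5 + 18×0 + 4×2 + 4×3 + 15×0 = 40
Pink: 4×4 + 18×1 + 4×4 + 4×1 + 15×2 = 84
Teal: 4×1 + 18×4 + 4×1 + 4×2 + 15×5 = 163
Purple: 4×3 + 18×2 + 4×3 + 4×4 + 15×4 = 136
Yellow: 4×0 + 18×3 + 4×5 + 4×0 + 15×3 = 119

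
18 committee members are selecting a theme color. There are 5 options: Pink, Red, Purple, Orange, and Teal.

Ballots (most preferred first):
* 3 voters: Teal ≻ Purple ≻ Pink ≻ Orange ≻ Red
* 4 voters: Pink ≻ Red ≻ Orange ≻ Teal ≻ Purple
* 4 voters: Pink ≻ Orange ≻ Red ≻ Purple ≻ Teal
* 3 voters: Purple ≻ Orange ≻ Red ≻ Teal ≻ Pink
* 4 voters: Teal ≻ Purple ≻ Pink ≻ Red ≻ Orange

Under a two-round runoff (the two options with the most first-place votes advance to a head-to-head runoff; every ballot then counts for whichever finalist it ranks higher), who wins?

Round 1 first-place votes: Pink 8, Red 0, Purple 3, Orange 0, Teal 7. Pink and Teal advance.
Runoff: Pink is ranked above Teal on 8 ballots, Teal above Pink on 10.

Teal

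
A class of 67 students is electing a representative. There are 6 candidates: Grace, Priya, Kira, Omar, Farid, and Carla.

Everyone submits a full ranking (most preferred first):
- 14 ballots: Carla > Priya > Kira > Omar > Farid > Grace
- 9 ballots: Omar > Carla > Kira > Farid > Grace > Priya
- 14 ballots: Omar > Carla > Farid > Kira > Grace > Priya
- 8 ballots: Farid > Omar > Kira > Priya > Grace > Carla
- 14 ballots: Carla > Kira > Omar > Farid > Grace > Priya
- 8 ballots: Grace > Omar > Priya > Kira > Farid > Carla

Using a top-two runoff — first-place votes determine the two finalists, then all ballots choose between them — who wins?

Omar

Round 1 first-place votes: Grace 8, Priya 0, Kira 0, Omar 23, Farid 8, Carla 28. Carla and Omar advance.
Runoff: Carla is ranked above Omar on 28 ballots, Omar above Carla on 39.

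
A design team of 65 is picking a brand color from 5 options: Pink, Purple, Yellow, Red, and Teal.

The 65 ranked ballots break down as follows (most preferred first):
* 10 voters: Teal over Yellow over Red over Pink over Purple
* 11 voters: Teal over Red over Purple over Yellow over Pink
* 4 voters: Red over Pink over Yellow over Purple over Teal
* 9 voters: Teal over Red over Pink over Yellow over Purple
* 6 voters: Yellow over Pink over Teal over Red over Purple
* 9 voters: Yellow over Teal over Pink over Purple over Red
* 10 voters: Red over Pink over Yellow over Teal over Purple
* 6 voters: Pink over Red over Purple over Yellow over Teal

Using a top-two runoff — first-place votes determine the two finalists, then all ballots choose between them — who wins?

Round 1 first-place votes: Pink 6, Purple 0, Yellow 15, Red 14, Teal 30. Teal and Yellow advance.
Runoff: Teal is ranked above Yellow on 30 ballots, Yellow above Teal on 35.

Yellow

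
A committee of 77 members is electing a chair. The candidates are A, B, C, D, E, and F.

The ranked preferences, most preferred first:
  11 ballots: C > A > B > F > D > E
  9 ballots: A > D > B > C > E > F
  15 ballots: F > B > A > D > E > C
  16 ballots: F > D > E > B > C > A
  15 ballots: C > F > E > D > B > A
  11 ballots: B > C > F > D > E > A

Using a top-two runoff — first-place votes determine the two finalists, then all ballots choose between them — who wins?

Round 1 first-place votes: A 9, B 11, C 26, D 0, E 0, F 31. F and C advance.
Runoff: F is ranked above C on 31 ballots, C above F on 46.

C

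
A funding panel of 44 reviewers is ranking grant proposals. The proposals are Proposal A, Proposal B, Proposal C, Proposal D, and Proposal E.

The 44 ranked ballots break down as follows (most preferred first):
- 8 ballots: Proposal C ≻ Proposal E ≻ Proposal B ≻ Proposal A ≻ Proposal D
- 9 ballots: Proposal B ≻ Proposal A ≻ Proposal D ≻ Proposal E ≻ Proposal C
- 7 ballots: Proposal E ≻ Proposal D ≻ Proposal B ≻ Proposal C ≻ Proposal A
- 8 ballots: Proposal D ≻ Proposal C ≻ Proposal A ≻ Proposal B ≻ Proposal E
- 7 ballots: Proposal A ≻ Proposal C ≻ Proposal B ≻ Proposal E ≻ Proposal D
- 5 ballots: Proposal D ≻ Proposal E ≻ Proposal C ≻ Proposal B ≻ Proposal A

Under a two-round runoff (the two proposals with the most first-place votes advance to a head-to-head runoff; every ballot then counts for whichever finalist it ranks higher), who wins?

Proposal B

Round 1 first-place votes: Proposal A 7, Proposal B 9, Proposal C 8, Proposal D 13, Proposal E 7. Proposal D and Proposal B advance.
Runoff: Proposal D is ranked above Proposal B on 20 ballots, Proposal B above Proposal D on 24.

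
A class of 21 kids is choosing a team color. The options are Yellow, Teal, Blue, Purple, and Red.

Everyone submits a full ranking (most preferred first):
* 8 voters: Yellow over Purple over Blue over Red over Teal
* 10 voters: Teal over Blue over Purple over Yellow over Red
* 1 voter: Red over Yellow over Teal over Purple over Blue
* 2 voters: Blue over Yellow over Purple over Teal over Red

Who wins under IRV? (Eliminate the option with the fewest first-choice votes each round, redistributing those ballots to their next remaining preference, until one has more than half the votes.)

Yellow

Round 1: Yellow 8, Teal 10, Blue 2, Purple 0, Red 1. Purple eliminated.
Round 2: Yellow 8, Teal 10, Blue 2, Red 1. Red eliminated.
Round 3: Yellow 9, Teal 10, Blue 2. Blue eliminated.
Round 4: Yellow 11, Teal 10. Yellow has a majority (≥11).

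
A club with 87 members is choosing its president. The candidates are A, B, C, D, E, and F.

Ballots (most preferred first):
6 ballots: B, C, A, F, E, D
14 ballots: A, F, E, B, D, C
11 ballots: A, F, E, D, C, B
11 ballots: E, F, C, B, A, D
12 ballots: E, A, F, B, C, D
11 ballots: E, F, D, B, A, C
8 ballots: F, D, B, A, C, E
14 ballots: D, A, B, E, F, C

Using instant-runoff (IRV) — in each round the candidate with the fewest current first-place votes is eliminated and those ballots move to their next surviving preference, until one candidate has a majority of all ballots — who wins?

Round 1: A 25, B 6, C 0, D 14, E 34, F 8. C eliminated.
Round 2: A 25, B 6, D 14, E 34, F 8. B eliminated.
Round 3: A 31, D 14, E 34, F 8. F eliminated.
Round 4: A 31, D 22, E 34. D eliminated.
Round 5: A 53, E 34. A has a majority (≥44).

A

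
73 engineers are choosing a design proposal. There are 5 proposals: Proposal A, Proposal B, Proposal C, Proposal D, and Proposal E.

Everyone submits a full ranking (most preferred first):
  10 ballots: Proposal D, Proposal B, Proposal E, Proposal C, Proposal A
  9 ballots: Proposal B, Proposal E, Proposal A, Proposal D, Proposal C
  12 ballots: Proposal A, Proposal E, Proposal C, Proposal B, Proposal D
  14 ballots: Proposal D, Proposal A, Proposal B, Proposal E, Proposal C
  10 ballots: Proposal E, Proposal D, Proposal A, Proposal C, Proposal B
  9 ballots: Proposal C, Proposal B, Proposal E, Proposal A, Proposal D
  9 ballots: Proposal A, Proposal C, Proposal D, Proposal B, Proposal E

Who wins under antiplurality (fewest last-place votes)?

Proposal E

Last-place votes: Proposal A 10, Proposal B 10, Proposal C 23, Proposal D 21, Proposal E 9.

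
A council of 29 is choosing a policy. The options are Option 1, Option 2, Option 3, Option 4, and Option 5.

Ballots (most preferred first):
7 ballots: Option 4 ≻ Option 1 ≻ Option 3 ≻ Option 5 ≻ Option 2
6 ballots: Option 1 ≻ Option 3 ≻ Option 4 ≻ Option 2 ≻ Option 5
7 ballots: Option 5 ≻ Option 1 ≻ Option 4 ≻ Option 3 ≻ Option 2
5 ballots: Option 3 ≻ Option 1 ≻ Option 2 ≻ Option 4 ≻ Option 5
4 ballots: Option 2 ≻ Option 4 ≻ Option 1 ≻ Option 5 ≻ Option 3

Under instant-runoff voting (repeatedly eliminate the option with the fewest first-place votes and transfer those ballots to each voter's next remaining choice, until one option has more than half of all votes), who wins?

Option 1

Round 1: Option 1 6, Option 2 4, Option 3 5, Option 4 7, Option 5 7. Option 2 eliminated.
Round 2: Option 1 6, Option 3 5, Option 4 11, Option 5 7. Option 3 eliminated.
Round 3: Option 1 11, Option 4 11, Option 5 7. Option 5 eliminated.
Round 4: Option 1 18, Option 4 11. Option 1 has a majority (≥15).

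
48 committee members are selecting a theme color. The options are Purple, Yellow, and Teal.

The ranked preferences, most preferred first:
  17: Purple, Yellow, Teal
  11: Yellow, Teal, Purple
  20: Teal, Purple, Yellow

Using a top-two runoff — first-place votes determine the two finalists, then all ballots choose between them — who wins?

Round 1 first-place votes: Purple 17, Yellow 11, Teal 20. Teal and Purple advance.
Runoff: Teal is ranked above Purple on 31 ballots, Purple above Teal on 17.

Teal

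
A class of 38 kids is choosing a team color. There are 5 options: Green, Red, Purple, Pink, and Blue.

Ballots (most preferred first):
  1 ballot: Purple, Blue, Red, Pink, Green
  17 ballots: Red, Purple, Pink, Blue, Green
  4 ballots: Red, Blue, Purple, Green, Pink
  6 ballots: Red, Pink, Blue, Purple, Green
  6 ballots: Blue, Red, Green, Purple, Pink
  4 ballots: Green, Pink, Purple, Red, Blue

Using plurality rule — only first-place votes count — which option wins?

Red

First-place votes: Green 4, Red 27, Purple 1, Pink 0, Blue 6.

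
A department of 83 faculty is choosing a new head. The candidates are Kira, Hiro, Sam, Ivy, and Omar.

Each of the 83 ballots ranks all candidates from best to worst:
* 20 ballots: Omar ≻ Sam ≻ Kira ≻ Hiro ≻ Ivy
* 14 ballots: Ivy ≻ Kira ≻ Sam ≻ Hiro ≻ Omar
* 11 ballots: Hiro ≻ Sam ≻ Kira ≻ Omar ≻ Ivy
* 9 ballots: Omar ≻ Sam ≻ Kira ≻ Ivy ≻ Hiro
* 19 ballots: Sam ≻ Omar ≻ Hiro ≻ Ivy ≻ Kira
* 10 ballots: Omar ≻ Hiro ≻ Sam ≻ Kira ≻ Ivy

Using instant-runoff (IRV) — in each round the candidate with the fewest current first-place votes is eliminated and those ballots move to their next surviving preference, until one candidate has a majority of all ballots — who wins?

Round 1: Kira 0, Hiro 11, Sam 19, Ivy 14, Omar 39. Kira eliminated.
Round 2: Hiro 11, Sam 19, Ivy 14, Omar 39. Hiro eliminated.
Round 3: Sam 30, Ivy 14, Omar 39. Ivy eliminated.
Round 4: Sam 44, Omar 39. Sam has a majority (≥42).

Sam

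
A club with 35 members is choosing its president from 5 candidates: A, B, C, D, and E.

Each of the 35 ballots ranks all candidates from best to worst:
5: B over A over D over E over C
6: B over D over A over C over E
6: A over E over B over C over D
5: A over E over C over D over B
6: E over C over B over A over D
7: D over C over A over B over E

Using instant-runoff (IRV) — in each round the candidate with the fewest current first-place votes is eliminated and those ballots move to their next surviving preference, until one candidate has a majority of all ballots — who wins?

Round 1: A 11, B 11, C 0, D 7, E 6. C eliminated.
Round 2: A 11, B 11, D 7, E 6. E eliminated.
Round 3: A 11, B 17, D 7. D eliminated.
Round 4: A 18, B 17. A has a majority (≥18).

A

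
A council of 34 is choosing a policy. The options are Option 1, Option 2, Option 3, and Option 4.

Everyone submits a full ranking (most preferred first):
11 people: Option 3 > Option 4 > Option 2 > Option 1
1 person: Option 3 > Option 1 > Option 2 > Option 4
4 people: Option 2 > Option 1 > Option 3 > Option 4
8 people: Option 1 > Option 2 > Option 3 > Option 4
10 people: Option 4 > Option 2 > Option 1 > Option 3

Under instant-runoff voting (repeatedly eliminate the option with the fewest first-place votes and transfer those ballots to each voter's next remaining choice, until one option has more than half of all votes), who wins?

Option 1

Round 1: Option 1 8, Option 2 4, Option 3 12, Option 4 10. Option 2 eliminated.
Round 2: Option 1 12, Option 3 12, Option 4 10. Option 4 eliminated.
Round 3: Option 1 22, Option 3 12. Option 1 has a majority (≥18).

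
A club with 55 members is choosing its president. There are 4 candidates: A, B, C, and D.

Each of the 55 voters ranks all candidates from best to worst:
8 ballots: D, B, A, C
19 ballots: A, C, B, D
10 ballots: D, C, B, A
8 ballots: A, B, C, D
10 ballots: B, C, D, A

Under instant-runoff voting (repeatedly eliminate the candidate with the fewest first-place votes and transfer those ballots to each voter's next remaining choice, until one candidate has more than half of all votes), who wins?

D

Round 1: A 27, B 10, C 0, D 18. C eliminated.
Round 2: A 27, B 10, D 18. B eliminated.
Round 3: A 27, D 28. D has a majority (≥28).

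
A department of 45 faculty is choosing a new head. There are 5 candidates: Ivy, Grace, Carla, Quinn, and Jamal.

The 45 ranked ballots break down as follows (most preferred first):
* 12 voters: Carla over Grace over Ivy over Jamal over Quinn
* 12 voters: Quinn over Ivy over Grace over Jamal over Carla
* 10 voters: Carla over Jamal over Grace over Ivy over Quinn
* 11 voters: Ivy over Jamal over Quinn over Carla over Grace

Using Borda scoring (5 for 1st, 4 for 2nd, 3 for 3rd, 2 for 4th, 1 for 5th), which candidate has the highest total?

Ivy: 12×3 + 12×4 + 10×2 + 11×5 = 159
Grace: 12×4 + 12×3 + 10×3 + 11×1 = 125
Carla: 12×5 + 12×1 + 10×5 + 11×2 = 144
Quinn: 12×1 + 12×5 + 10×1 + 11×3 = 115
Jamal: 12×2 + 12×2 + 10×4 + 11×4 = 132

Ivy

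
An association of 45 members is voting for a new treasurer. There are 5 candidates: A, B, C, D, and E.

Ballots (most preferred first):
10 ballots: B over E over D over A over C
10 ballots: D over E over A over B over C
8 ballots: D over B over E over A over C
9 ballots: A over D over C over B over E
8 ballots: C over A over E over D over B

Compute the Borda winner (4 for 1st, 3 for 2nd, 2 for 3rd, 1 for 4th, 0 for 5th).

D

A: 10×1 + 10×2 + 8×1 + 9×4 + 8×3 = 98
B: 10×4 + 10×1 + 8×3 + 9×1 + 8×0 = 83
C: 10×0 + 10×0 + 8×0 + 9×2 + 8×4 = 50
D: 10×2 + 10×4 + 8×4 + 9×3 + 8×1 = 127
E: 10×3 + 10×3 + 8×2 + 9×0 + 8×2 = 92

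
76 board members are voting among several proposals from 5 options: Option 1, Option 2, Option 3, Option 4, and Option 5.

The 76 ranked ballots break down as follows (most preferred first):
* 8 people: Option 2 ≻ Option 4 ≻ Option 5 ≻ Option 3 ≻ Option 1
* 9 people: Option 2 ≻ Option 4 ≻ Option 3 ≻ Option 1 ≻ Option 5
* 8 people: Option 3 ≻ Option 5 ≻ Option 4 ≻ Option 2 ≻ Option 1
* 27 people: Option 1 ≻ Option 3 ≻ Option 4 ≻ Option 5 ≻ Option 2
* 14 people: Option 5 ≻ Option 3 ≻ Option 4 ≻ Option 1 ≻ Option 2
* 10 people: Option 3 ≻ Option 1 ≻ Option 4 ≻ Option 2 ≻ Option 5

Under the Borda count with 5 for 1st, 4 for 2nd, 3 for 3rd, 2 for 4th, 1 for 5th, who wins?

Option 3

Option 1: 8×1 + 9×2 + 8×1 + 27×5 + 14×2 + 10×4 = 237
Option 2: 8×5 + 9×5 + 8×2 + 27×1 + 14×1 + 10×2 = 162
Option 3: 8×2 + 9×3 + 8×5 + 27×4 + 14×4 + 10×5 = 297
Option 4: 8×4 + 9×4 + 8×3 + 27×3 + 14×3 + 10×3 = 245
Option 5: 8×3 + 9×1 + 8×4 + 27×2 + 14×5 + 10×1 = 199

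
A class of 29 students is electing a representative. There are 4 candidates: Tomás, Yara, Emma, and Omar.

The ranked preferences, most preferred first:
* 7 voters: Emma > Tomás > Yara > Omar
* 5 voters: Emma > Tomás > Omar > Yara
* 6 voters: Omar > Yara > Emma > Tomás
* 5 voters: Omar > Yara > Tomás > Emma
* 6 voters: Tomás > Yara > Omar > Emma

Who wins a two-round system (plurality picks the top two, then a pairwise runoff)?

Round 1 first-place votes: Tomás 6, Yara 0, Emma 12, Omar 11. Emma and Omar advance.
Runoff: Emma is ranked above Omar on 12 ballots, Omar above Emma on 17.

Omar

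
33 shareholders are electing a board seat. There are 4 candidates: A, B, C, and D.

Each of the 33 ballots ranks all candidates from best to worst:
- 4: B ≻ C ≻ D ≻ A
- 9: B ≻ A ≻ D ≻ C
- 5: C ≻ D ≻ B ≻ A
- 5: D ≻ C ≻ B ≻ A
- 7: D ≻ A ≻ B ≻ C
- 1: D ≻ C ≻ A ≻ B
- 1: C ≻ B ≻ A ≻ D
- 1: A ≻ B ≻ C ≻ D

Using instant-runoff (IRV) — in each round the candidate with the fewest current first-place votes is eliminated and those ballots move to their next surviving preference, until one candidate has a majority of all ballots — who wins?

D

Round 1: A 1, B 13, C 6, D 13. A eliminated.
Round 2: B 14, C 6, D 13. C eliminated.
Round 3: B 15, D 18. D has a majority (≥17).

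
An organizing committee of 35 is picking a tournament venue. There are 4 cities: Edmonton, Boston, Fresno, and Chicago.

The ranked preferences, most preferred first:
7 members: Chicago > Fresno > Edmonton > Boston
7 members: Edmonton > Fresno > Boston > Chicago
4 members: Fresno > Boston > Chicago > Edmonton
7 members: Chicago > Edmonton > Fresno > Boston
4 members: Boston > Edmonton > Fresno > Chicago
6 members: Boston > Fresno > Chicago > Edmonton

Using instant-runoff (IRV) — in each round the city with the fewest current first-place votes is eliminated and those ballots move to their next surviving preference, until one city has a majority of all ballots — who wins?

Round 1: Edmonton 7, Boston 10, Fresno 4, Chicago 14. Fresno eliminated.
Round 2: Edmonton 7, Boston 14, Chicago 14. Edmonton eliminated.
Round 3: Boston 21, Chicago 14. Boston has a majority (≥18).

Boston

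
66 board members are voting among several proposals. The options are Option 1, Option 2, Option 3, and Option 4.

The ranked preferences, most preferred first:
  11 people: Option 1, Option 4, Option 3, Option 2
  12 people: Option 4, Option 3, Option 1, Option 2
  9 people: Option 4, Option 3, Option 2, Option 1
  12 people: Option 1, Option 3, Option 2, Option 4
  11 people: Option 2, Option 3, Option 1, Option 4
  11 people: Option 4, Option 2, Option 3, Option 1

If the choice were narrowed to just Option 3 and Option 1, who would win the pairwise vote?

Option 3 is ranked above Option 1 on 43 ballots; Option 1 above Option 3 on 23.

Option 3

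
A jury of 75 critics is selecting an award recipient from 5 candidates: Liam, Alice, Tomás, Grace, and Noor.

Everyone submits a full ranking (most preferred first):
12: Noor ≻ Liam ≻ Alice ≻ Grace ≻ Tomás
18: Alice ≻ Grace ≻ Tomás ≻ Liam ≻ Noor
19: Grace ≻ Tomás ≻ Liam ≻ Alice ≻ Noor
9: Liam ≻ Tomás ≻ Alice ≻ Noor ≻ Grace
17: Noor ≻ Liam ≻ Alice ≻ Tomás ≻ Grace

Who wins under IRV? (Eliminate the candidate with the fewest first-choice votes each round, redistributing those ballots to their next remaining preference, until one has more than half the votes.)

Round 1: Liam 9, Alice 18, Tomás 0, Grace 19, Noor 29. Tomás eliminated.
Round 2: Liam 9, Alice 18, Grace 19, Noor 29. Liam eliminated.
Round 3: Alice 27, Grace 19, Noor 29. Grace eliminated.
Round 4: Alice 46, Noor 29. Alice has a majority (≥38).

Alice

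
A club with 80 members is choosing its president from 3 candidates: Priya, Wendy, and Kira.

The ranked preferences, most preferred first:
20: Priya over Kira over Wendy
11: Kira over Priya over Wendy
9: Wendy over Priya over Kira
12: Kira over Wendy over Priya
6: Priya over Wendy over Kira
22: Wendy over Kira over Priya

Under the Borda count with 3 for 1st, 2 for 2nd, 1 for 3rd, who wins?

Priya: 20×3 + 11×2 + 9×2 + 12×1 + 6×3 + 22×1 = 152
Wendy: 20×1 + 11×1 + 9×3 + 12×2 + 6×2 + 22×3 = 160
Kira: 20×2 + 11×3 + 9×1 + 12×3 + 6×1 + 22×2 = 168

Kira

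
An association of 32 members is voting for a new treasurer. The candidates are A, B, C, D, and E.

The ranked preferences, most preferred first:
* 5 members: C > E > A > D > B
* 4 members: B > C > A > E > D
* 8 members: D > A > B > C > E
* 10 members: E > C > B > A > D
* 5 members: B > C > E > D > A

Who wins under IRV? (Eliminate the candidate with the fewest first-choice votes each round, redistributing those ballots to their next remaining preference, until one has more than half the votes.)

B

Round 1: A 0, B 9, C 5, D 8, E 10. A eliminated.
Round 2: B 9, C 5, D 8, E 10. C eliminated.
Round 3: B 9, D 8, E 15. D eliminated.
Round 4: B 17, E 15. B has a majority (≥17).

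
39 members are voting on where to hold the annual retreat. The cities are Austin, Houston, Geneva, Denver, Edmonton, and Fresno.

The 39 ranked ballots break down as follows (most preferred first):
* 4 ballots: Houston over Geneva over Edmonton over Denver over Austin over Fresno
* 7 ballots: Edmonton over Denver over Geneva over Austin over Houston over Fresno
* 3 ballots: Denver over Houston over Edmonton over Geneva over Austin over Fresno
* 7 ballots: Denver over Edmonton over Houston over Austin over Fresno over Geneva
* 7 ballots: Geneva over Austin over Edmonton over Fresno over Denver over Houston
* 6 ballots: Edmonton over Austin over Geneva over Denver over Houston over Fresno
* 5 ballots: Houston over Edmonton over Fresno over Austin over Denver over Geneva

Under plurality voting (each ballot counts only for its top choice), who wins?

First-place votes: Austin 0, Houston 9, Geneva 7, Denver 10, Edmonton 13, Fresno 0.

Edmonton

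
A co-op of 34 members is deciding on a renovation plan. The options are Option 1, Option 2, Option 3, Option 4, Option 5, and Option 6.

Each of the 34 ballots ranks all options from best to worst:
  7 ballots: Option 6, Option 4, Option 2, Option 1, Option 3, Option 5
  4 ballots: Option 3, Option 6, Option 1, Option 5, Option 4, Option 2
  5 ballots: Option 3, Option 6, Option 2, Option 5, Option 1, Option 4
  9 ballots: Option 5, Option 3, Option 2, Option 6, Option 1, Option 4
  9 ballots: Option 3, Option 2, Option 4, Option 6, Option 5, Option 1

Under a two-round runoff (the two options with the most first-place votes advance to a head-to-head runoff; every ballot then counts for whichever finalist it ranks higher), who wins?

Round 1 first-place votes: Option 1 0, Option 2 0, Option 3 18, Option 4 0, Option 5 9, Option 6 7. Option 3 and Option 5 advance.
Runoff: Option 3 is ranked above Option 5 on 25 ballots, Option 5 above Option 3 on 9.

Option 3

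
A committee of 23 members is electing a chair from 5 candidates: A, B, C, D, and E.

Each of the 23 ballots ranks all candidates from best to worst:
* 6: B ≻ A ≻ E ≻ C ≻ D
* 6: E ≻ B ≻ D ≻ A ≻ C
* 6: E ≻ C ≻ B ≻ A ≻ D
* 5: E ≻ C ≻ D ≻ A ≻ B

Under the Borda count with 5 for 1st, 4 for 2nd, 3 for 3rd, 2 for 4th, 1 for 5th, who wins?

E

A: 6×4 + 6×2 + 6×2 + 5×2 = 58
B: 6×5 + 6×4 + 6×3 + 5×1 = 77
C: 6×2 + 6×1 + 6×4 + 5×4 = 62
D: 6×1 + 6×3 + 6×1 + 5×3 = 45
E: 6×3 + 6×5 + 6×5 + 5×5 = 103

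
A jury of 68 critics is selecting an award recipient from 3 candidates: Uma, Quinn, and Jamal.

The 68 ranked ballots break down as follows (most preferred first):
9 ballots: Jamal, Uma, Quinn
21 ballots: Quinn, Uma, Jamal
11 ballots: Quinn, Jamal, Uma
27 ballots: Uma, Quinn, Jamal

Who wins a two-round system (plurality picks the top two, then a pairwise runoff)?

Uma

Round 1 first-place votes: Uma 27, Quinn 32, Jamal 9. Quinn and Uma advance.
Runoff: Quinn is ranked above Uma on 32 ballots, Uma above Quinn on 36.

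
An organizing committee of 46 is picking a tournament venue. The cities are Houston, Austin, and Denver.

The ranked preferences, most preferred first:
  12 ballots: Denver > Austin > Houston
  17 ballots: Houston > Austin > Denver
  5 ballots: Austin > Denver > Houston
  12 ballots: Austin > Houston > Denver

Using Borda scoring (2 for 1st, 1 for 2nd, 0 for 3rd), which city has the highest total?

Houston: 12×0 + 17×2 + 5×0 + 12×1 = 46
Austin: 12×1 + 17×1 + 5×2 + 12×2 = 63
Denver: 12×2 + 17×0 + 5×1 + 12×0 = 29

Austin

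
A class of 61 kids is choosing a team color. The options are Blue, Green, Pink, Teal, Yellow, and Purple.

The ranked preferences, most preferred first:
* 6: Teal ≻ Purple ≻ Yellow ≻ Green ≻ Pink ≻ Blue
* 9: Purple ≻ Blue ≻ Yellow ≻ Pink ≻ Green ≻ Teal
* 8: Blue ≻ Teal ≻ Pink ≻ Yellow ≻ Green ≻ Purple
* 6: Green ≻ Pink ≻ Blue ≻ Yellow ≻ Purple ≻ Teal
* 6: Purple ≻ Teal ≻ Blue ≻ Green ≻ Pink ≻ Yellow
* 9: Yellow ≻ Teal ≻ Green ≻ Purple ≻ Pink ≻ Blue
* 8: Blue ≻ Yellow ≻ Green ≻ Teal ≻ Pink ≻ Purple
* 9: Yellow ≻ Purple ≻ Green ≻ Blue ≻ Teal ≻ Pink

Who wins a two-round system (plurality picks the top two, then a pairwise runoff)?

Round 1 first-place votes: Blue 16, Green 6, Pink 0, Teal 6, Yellow 18, Purple 15. Yellow and Blue advance.
Runoff: Yellow is ranked above Blue on 24 ballots, Blue above Yellow on 37.

Blue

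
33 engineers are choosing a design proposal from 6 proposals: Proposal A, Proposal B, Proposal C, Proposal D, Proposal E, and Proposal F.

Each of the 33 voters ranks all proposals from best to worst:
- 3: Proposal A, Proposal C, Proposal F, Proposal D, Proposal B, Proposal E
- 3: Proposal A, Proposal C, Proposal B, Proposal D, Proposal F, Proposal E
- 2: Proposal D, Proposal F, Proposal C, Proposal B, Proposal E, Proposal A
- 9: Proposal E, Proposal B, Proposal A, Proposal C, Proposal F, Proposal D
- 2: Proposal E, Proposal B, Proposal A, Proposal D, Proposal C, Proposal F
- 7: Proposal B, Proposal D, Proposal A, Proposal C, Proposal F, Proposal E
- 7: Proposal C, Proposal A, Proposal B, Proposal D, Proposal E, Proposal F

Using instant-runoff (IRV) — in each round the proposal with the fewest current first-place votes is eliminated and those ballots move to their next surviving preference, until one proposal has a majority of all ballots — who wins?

Round 1: Proposal A 6, Proposal B 7, Proposal C 7, Proposal D 2, Proposal E 11, Proposal F 0. Proposal F eliminated.
Round 2: Proposal A 6, Proposal B 7, Proposal C 7, Proposal D 2, Proposal E 11. Proposal D eliminated.
Round 3: Proposal A 6, Proposal B 7, Proposal C 9, Proposal E 11. Proposal A eliminated.
Round 4: Proposal B 7, Proposal C 15, Proposal E 11. Proposal B eliminated.
Round 5: Proposal C 22, Proposal E 11. Proposal C has a majority (≥17).

Proposal C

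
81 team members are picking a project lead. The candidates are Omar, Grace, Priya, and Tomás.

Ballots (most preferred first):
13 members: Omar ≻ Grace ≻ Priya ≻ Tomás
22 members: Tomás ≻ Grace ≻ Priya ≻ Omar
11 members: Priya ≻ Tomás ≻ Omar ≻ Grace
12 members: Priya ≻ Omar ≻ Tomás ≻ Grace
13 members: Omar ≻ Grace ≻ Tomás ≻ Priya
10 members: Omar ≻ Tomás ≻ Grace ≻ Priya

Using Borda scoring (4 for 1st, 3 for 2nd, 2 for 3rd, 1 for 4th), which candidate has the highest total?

Omar

Omar: 13×4 + 22×1 + 11×2 + 12×3 + 13×4 + 10×4 = 224
Grace: 13×3 + 22×3 + 11×1 + 12×1 + 13×3 + 10×2 = 187
Priya: 13×2 + 22×2 + 11×4 + 12×4 + 13×1 + 10×1 = 185
Tomás: 13×1 + 22×4 + 11×3 + 12×2 + 13×2 + 10×3 = 214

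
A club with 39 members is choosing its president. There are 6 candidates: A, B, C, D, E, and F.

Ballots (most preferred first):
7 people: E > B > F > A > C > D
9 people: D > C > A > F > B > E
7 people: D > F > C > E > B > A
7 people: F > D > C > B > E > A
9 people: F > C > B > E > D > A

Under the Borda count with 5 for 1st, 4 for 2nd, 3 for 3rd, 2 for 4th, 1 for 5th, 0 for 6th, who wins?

A: 7×2 + 9×3 + 7×0 + 7×0 + 9×0 = 41
B: 7×4 + 9×1 + 7×1 + 7×2 + 9×3 = 85
C: 7×1 + 9×4 + 7×3 + 7×3 + 9×4 = 121
D: 7×0 + 9×5 + 7×5 + 7×4 + 9×1 = 117
E: 7×5 + 9×0 + 7×2 + 7×1 + 9×2 = 74
F: 7×3 + 9×2 + 7×4 + 7×5 + 9×5 = 147

F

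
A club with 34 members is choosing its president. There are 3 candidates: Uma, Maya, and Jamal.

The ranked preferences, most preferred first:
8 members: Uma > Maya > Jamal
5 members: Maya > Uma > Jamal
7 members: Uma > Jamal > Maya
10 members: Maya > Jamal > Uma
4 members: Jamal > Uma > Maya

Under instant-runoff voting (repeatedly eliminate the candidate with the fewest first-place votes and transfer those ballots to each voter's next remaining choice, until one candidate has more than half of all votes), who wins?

Uma

Round 1: Uma 15, Maya 15, Jamal 4. Jamal eliminated.
Round 2: Uma 19, Maya 15. Uma has a majority (≥18).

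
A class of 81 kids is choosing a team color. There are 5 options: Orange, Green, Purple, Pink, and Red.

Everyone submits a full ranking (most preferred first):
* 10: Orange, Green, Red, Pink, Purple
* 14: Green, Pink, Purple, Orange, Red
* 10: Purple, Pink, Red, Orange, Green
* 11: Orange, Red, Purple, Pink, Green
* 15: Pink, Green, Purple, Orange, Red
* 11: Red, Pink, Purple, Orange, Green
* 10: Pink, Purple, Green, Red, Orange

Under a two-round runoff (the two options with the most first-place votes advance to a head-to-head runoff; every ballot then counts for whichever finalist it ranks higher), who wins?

Round 1 first-place votes: Orange 21, Green 14, Purple 10, Pink 25, Red 11. Pink and Orange advance.
Runoff: Pink is ranked above Orange on 60 ballots, Orange above Pink on 21.

Pink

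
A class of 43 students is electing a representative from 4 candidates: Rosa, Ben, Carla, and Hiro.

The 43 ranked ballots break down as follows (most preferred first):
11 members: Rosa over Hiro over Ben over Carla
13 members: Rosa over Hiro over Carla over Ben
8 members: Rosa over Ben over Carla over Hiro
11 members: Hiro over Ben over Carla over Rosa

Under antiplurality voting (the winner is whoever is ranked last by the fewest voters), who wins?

Hiro

Last-place votes: Rosa 11, Ben 13, Carla 11, Hiro 8.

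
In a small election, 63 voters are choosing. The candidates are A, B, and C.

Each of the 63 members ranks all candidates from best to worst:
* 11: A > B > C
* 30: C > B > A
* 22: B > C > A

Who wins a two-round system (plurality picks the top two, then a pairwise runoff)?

B

Round 1 first-place votes: A 11, B 22, C 30. C and B advance.
Runoff: C is ranked above B on 30 ballots, B above C on 33.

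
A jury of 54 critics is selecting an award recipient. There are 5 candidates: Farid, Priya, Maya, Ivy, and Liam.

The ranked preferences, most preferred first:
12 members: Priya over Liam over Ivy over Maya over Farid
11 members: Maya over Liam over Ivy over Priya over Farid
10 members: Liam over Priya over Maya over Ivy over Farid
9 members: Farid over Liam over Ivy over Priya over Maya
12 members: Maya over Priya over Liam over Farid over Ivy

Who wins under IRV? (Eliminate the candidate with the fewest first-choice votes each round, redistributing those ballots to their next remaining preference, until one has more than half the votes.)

Round 1: Farid 9, Priya 12, Maya 23, Ivy 0, Liam 10. Ivy eliminated.
Round 2: Farid 9, Priya 12, Maya 23, Liam 10. Farid eliminated.
Round 3: Priya 12, Maya 23, Liam 19. Priya eliminated.
Round 4: Maya 23, Liam 31. Liam has a majority (≥28).

Liam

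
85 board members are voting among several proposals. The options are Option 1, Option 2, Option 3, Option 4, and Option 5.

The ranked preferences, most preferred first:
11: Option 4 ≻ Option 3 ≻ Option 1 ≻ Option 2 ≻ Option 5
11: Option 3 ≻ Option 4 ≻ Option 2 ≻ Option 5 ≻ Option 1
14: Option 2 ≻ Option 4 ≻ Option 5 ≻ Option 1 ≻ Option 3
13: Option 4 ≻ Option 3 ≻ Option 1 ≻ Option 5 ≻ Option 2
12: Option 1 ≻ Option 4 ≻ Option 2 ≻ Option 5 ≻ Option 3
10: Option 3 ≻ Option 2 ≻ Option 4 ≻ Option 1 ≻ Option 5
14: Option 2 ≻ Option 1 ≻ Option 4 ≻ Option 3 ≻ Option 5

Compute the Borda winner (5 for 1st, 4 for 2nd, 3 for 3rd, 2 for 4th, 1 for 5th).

Option 1: 11×3 + 11×1 + 14×2 + 13×3 + 12×5 + 10×2 + 14×4 = 247
Option 2: 11×2 + 11×3 + 14×5 + 13×1 + 12×3 + 10×4 + 14×5 = 284
Option 3: 11×4 + 11×5 + 14×1 + 13×4 + 12×1 + 10×5 + 14×2 = 255
Option 4: 11×5 + 11×4 + 14×4 + 13×5 + 12×4 + 10×3 + 14×3 = 340
Option 5: 11×1 + 11×2 + 14×3 + 13×2 + 12×2 + 10×1 + 14×1 = 149

Option 4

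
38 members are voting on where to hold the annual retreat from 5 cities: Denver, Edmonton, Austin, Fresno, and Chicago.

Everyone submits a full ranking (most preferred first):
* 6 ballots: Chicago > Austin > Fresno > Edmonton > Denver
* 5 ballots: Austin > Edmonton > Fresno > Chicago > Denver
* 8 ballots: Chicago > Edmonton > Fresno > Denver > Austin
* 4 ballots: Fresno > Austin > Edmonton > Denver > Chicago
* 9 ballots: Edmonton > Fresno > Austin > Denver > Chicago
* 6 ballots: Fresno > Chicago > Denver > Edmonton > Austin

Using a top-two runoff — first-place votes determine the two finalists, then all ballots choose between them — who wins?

Fresno

Round 1 first-place votes: Denver 0, Edmonton 9, Austin 5, Fresno 10, Chicago 14. Chicago and Fresno advance.
Runoff: Chicago is ranked above Fresno on 14 ballots, Fresno above Chicago on 24.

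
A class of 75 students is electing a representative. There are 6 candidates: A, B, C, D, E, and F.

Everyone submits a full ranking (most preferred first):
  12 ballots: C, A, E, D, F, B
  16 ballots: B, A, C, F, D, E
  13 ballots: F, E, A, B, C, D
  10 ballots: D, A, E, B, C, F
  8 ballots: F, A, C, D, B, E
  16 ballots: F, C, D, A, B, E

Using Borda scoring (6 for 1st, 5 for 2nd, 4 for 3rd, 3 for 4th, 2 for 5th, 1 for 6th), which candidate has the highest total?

A: 12×5 + 16×5 + 13×4 + 10×5 + 8×5 + 16×3 = 330
B: 12×1 + 16×6 + 13×3 + 10×3 + 8×2 + 16×2 = 225
C: 12×6 + 16×4 + 13×2 + 10×2 + 8×4 + 16×5 = 294
D: 12×3 + 16×2 + 13×1 + 10×6 + 8×3 + 16×4 = 229
E: 12×4 + 16×1 + 13×5 + 10×4 + 8×1 + 16×1 = 193
F: 12×2 + 16×3 + 13×6 + 10×1 + 8×6 + 16×6 = 304

A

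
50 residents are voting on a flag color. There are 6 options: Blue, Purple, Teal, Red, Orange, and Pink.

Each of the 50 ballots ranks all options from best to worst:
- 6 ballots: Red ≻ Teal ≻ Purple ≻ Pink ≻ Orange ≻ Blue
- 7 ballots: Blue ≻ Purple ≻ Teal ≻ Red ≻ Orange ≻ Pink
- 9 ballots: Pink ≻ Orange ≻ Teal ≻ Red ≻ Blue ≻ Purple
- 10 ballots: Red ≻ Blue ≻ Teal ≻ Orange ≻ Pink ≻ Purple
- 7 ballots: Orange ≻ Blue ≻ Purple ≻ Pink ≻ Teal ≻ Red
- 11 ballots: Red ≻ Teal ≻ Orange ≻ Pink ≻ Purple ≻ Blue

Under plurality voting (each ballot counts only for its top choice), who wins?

First-place votes: Blue 7, Purple 0, Teal 0, Red 27, Orange 7, Pink 9.

Red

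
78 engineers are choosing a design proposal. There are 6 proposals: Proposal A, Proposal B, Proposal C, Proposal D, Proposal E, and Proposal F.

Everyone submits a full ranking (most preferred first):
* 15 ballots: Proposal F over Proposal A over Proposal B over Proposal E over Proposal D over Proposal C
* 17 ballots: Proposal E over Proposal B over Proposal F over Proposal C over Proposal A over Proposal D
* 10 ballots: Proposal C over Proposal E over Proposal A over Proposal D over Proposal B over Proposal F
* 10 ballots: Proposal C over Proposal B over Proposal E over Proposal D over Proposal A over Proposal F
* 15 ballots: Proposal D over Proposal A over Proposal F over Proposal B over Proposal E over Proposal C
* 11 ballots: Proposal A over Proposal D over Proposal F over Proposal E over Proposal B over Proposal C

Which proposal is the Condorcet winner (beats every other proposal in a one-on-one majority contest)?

Proposal A vs Proposal B: 51–27
Proposal A vs Proposal C: 41–37
Proposal A vs Proposal D: 53–25
Proposal A vs Proposal E: 41–37
Proposal A vs Proposal F: 46–32
Proposal A beats every other proposal.

Proposal A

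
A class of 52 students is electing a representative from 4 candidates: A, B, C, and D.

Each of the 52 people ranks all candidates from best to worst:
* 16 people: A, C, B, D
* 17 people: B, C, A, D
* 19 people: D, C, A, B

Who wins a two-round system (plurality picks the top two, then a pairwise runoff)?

B

Round 1 first-place votes: A 16, B 17, C 0, D 19. D and B advance.
Runoff: D is ranked above B on 19 ballots, B above D on 33.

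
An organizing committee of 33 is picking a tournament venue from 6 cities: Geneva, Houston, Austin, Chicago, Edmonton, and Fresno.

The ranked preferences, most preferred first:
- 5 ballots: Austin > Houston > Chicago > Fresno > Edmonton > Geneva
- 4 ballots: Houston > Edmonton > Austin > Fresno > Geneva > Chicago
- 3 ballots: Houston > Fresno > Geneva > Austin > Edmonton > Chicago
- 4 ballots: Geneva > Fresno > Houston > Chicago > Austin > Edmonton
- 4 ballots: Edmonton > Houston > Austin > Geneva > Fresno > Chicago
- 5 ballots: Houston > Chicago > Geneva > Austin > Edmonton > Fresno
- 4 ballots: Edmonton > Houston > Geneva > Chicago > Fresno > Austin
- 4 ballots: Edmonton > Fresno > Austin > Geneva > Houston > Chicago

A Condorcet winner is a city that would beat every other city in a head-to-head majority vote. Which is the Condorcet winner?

Houston

Houston vs Geneva: 25–8
Houston vs Austin: 24–9
Houston vs Chicago: 33–0
Houston vs Edmonton: 21–12
Houston vs Fresno: 25–8
Houston beats every other city.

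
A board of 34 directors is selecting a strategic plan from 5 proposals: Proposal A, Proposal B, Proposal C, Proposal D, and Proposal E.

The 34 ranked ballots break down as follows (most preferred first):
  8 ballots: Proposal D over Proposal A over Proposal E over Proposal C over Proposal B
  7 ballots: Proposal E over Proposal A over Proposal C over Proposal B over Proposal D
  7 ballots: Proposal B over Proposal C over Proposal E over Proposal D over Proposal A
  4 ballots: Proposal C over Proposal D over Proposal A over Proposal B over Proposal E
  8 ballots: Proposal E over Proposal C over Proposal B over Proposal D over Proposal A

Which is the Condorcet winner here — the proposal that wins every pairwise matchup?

Proposal E vs Proposal A: 22–12
Proposal E vs Proposal B: 23–11
Proposal E vs Proposal C: 23–11
Proposal E vs Proposal D: 22–12
Proposal E beats every other proposal.

Proposal E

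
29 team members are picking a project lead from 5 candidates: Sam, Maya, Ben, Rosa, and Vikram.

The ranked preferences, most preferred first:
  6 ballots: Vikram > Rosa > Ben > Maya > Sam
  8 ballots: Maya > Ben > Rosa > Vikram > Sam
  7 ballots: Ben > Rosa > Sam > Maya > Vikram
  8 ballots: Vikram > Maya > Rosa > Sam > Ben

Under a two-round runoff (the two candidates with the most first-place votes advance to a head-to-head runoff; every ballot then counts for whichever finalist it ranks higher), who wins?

Maya

Round 1 first-place votes: Sam 0, Maya 8, Ben 7, Rosa 0, Vikram 14. Vikram and Maya advance.
Runoff: Vikram is ranked above Maya on 14 ballots, Maya above Vikram on 15.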